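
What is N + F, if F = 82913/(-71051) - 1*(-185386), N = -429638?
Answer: -17354431765/71051 ≈ -2.4425e+5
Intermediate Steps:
F = 13171777773/71051 (F = 82913*(-1/71051) + 185386 = -82913/71051 + 185386 = 13171777773/71051 ≈ 1.8538e+5)
N + F = -429638 + 13171777773/71051 = -17354431765/71051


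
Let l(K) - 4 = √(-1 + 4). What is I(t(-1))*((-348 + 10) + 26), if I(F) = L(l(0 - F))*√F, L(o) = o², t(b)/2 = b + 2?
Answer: -5928*√2 - 2496*√6 ≈ -14497.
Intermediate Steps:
t(b) = 4 + 2*b (t(b) = 2*(b + 2) = 2*(2 + b) = 4 + 2*b)
l(K) = 4 + √3 (l(K) = 4 + √(-1 + 4) = 4 + √3)
I(F) = √F*(4 + √3)² (I(F) = (4 + √3)²*√F = √F*(4 + √3)²)
I(t(-1))*((-348 + 10) + 26) = (√(4 + 2*(-1))*(4 + √3)²)*((-348 + 10) + 26) = (√(4 - 2)*(4 + √3)²)*(-338 + 26) = (√2*(4 + √3)²)*(-312) = -312*√2*(4 + √3)²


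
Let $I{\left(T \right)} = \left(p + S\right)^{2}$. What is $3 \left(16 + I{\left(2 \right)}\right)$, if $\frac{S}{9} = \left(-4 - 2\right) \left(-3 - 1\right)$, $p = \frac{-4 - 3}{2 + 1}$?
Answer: $\frac{411025}{3} \approx 1.3701 \cdot 10^{5}$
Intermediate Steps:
$p = - \frac{7}{3} \approx -2.3333$
$S = 216$ ($S = 9 \left(-4 - 2\right) \left(-3 - 1\right) = 9 \left(\left(-6\right) \left(-4\right)\right) = 9 \cdot 24 = 216$)
$I{\left(T \right)} = \frac{410881}{9}$ ($I{\left(T \right)} = \left(- \frac{7}{3} + 216\right)^{2} = \left(\frac{641}{3}\right)^{2} = \frac{410881}{9}$)
$3 \left(16 + I{\left(2 \right)}\right) = 3 \left(16 + \frac{410881}{9}\right) = 3 \cdot \frac{411025}{9} = \frac{411025}{3}$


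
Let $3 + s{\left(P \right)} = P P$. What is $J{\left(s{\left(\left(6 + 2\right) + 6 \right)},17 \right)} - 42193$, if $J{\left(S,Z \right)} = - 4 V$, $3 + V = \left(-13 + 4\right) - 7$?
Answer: $-42117$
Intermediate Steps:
$V = -19$ ($V = -3 + \left(\left(-13 + 4\right) - 7\right) = -3 - 16 = -19$)
$s{\left(P \right)} = -3 + P^{2}$ ($s{\left(P \right)} = -3 + P P = -3 + P^{2}$)
$J{\left(S,Z \right)} = 76$ ($J{\left(S,Z \right)} = \left(-4\right) \left(-19\right) = 76$)
$J{\left(s{\left(\left(6 + 2\right) + 6 \right)},17 \right)} - 42193 = 76 - 42193 = -42117$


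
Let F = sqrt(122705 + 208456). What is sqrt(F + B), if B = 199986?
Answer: sqrt(199986 + sqrt(331161)) ≈ 447.84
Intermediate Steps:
F = sqrt(331161) ≈ 575.47
sqrt(F + B) = sqrt(sqrt(331161) + 199986) = sqrt(199986 + sqrt(331161))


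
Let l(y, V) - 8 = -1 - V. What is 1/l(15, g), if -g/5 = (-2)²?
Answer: 1/27 ≈ 0.037037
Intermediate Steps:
g = -20 (g = -5*(-2)² = -5*4 = -20)
l(y, V) = 7 - V (l(y, V) = 8 + (-1 - V) = 7 - V)
1/l(15, g) = 1/(7 - 1*(-20)) = 1/(7 + 20) = 1/27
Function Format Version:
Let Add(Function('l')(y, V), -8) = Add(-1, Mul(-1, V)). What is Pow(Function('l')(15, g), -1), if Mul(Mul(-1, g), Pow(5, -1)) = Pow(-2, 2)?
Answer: Rational(1, 27) ≈ 0.037037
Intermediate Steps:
g = -20 (g = Mul(-5, Pow(-2, 2)) = Mul(-5, 4) = -20)
Function('l')(y, V) = Add(7, Mul(-1, V)) (Function('l')(y, V) = Add(8, Add(-1, Mul(-1, V))) = Add(7, Mul(-1, V)))
Pow(Function('l')(15, g), -1) = Pow(Add(7, Mul(-1, -20)), -1) = Pow(Add(7, 20), -1) = Pow(27, -1) = Rational(1, 27)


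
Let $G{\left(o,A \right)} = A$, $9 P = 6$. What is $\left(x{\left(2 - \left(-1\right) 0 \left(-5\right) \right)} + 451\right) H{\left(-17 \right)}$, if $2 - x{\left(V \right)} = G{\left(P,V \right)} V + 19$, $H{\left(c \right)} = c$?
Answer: $-7310$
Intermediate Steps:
$P = \frac{2}{3}$ ($P = \frac{1}{9} \cdot 6 = \frac{2}{3} \approx 0.66667$)
$x{\left(V \right)} = -17 - V^{2}$ ($x{\left(V \right)} = 2 - \left(V V + 19\right) = 2 - \left(V^{2} + 19\right) = 2 - \left(19 + V^{2}\right) = -17 - V^{2}$)
$\left(x{\left(2 - \left(-1\right) 0 \left(-5\right) \right)} + 451\right) H{\left(-17 \right)} = \left(\left(-17 - \left(2 - \left(-1\right) 0 \left(-5\right)\right)^{2}\right) + 451\right) \left(-17\right) = \left(\left(-17 - \left(2 - 0 \left(-5\right)\right)^{2}\right) + 451\right) \left(-17\right) = \left(\left(-17 - \left(2 - 0\right)^{2}\right) + 451\right) \left(-17\right) = \left(\left(-17 - \left(2 + 0\right)^{2}\right) + 451\right) \left(-17\right) = \left(\left(-17 - 2^{2}\right) + 451\right) \left(-17\right) = \left(\left(-17 - 4\right) + 451\right) \left(-17\right) = \left(-21 + 451\right) \left(-17\right) = 430 \left(-17\right) = -7310$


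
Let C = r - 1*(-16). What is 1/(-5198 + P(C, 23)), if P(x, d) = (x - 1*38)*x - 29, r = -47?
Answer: -1/3088 ≈ -0.00032383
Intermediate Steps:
C = -31 (C = -47 - 1*(-16) = -47 + 16 = -31)
P(x, d) = -29 + x*(-38 + x) (P(x, d) = (x - 38)*x - 29 = (-38 + x)*x - 29 = x*(-38 + x) - 29 = -29 + x*(-38 + x))
1/(-5198 + P(C, 23)) = 1/(-5198 + (-29 + (-31)² - 38*(-31))) = 1/(-5198 + (-29 + 961 + 1178)) = 1/(-5198 + 2110) = 1/(-3088) = -1/3088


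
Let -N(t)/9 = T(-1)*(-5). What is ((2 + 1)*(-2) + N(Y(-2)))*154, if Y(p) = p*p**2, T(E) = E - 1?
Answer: -14784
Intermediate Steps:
T(E) = -1 + E
Y(p) = p**3
N(t) = -90 (N(t) = -9*(-1 - 1)*(-5) = -(-18)*(-5) = -9*10 = -90)
((2 + 1)*(-2) + N(Y(-2)))*154 = ((2 + 1)*(-2) - 90)*154 = (3*(-2) - 90)*154 = (-6 - 90)*154 = -96*154 = -14784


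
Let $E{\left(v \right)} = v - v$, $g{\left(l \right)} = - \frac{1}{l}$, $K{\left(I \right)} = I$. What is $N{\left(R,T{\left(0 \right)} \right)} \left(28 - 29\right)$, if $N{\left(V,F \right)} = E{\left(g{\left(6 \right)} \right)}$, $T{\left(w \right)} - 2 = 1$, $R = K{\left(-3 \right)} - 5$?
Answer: $0$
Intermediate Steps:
$R = -8$ ($R = -3 - 5 = -8$)
$T{\left(w \right)} = 3$ ($T{\left(w \right)} = 2 + 1 = 3$)
$E{\left(v \right)} = 0$
$N{\left(V,F \right)} = 0$
$N{\left(R,T{\left(0 \right)} \right)} \left(28 - 29\right) = 0 \left(28 - 29\right) = 0 \left(-1\right) = 0$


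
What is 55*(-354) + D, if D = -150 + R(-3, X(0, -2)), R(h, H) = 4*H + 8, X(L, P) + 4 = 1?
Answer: -19624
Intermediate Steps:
X(L, P) = -3 (X(L, P) = -4 + 1 = -3)
R(h, H) = 8 + 4*H
D = -154 (D = -150 + (8 + 4*(-3)) = -150 + (8 - 12) = -150 - 4 = -154)
55*(-354) + D = 55*(-354) - 154 = -19470 - 154 = -19624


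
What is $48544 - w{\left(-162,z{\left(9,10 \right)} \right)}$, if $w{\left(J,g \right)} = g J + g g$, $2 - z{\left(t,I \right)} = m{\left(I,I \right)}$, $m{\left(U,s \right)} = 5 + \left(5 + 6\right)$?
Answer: $46080$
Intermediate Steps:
$m{\left(U,s \right)} = 16$ ($m{\left(U,s \right)} = 5 + 11 = 16$)
$z{\left(t,I \right)} = -14$ ($z{\left(t,I \right)} = 2 - 16 = -14$)
$w{\left(J,g \right)} = g^{2} + J g$ ($w{\left(J,g \right)} = J g + g^{2} = g^{2} + J g$)
$48544 - w{\left(-162,z{\left(9,10 \right)} \right)} = 48544 - - 14 \left(-162 - 14\right) = 48544 - \left(-14\right) \left(-176\right) = 48544 - 2464 = 46080$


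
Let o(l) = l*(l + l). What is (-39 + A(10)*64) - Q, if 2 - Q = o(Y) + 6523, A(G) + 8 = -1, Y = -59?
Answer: 12868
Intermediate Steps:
A(G) = -9 (A(G) = -8 - 1 = -9)
o(l) = 2*l**2 (o(l) = l*(2*l) = 2*l**2)
Q = -13483 (Q = 2 - (2*(-59)**2 + 6523) = 2 - (2*3481 + 6523) = 2 - (6962 + 6523) = 2 - 1*13485 = 2 - 13485 = -13483)
(-39 + A(10)*64) - Q = (-39 - 9*64) - 1*(-13483) = (-39 - 576) + 13483 = -615 + 13483 = 12868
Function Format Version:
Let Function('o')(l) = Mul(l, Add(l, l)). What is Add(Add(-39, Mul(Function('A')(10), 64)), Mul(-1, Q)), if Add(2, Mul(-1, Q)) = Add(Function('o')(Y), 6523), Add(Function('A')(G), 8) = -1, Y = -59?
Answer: 12868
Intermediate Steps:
Function('A')(G) = -9 (Function('A')(G) = Add(-8, -1) = -9)
Function('o')(l) = Mul(2, Pow(l, 2)) (Function('o')(l) = Mul(l, Mul(2, l)) = Mul(2, Pow(l, 2)))
Q = -13483 (Q = Add(2, Mul(-1, Add(Mul(2, Pow(-59, 2)), 6523))) = Add(2, Mul(-1, Add(Mul(2, 3481), 6523))) = Add(2, Mul(-1, Add(6962, 6523))) = Add(2, Mul(-1, 13485)) = Add(2, -13485) = -13483)
Add(Add(-39, Mul(Function('A')(10), 64)), Mul(-1, Q)) = Add(Add(-39, Mul(-9, 64)), Mul(-1, -13483)) = Add(Add(-39, -576), 13483) = Add(-615, 13483) = 12868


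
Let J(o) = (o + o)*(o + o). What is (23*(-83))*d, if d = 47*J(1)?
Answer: -358892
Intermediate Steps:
J(o) = 4*o² (J(o) = (2*o)*(2*o) = 4*o²)
d = 188 (d = 47*(4*1²) = 47*(4*1) = 47*4 = 188)
(23*(-83))*d = (23*(-83))*188 = -1909*188 = -358892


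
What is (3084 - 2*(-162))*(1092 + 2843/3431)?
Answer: 12778278960/3431 ≈ 3.7244e+6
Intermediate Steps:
(3084 - 2*(-162))*(1092 + 2843/3431) = (3084 + 324)*(1092 + 2843*(1/3431)) = 3408*(1092 + 2843/3431) = 3408*(3749495/3431) = 12778278960/3431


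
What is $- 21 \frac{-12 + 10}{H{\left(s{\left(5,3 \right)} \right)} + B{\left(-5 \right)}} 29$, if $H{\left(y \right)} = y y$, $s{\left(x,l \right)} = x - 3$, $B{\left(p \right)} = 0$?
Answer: $\frac{609}{2} \approx 304.5$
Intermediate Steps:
$s{\left(x,l \right)} = -3 + x$
$H{\left(y \right)} = y^{2}$
$- 21 \frac{-12 + 10}{H{\left(s{\left(5,3 \right)} \right)} + B{\left(-5 \right)}} 29 = - 21 \frac{-12 + 10}{\left(-3 + 5\right)^{2} + 0} \cdot 29 = - 21 \left(- \frac{2}{2^{2} + 0}\right) 29 = - 21 \left(- \frac{2}{4 + 0}\right) 29 = - 21 \left(- \frac{2}{4}\right) 29 = - 21 \left(\left(-2\right) \frac{1}{4}\right) 29 = \left(-21\right) \left(- \frac{1}{2}\right) 29 = \frac{21}{2} \cdot 29 = \frac{609}{2}$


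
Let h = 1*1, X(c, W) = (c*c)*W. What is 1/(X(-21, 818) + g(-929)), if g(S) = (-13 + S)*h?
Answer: 1/359796 ≈ 2.7794e-6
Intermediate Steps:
X(c, W) = W*c² (X(c, W) = c²*W = W*c²)
h = 1
g(S) = -13 + S (g(S) = (-13 + S)*1 = -13 + S)
1/(X(-21, 818) + g(-929)) = 1/(818*(-21)² + (-13 - 929)) = 1/(818*441 - 942) = 1/(360738 - 942) = 1/359796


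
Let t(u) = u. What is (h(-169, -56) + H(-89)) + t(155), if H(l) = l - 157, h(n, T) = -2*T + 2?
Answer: 23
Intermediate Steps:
h(n, T) = 2 - 2*T
H(l) = -157 + l
(h(-169, -56) + H(-89)) + t(155) = ((2 - 2*(-56)) + (-157 - 89)) + 155 = ((2 + 112) - 246) + 155 = (114 - 246) + 155 = -132 + 155 = 23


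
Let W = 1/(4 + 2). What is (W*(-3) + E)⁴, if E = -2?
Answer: 625/16 ≈ 39.063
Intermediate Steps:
W = ⅙ (W = 1/6 = ⅙ ≈ 0.16667)
(W*(-3) + E)⁴ = ((⅙)*(-3) - 2)⁴ = (-½ - 2)⁴ = (-5/2)⁴ = 625/16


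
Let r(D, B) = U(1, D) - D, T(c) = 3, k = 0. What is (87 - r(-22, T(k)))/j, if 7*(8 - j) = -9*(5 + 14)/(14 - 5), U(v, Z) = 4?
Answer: 427/75 ≈ 5.6933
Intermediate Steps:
r(D, B) = 4 - D
j = 75/7 (j = 8 - (-9)*(5 + 14)/(14 - 5)/7 = 8 - (-9)*19/9/7 = 8 - (-9)*19*(1/9)/7 = 8 - (-9)*19/(7*9) = 8 - 1/7*(-19) = 8 + 19/7 = 75/7 ≈ 10.714)
(87 - r(-22, T(k)))/j = (87 - (4 - 1*(-22)))/(75/7) = (87 - (4 + 22))*(7/75) = (87 - 1*26)*(7/75) = (87 - 26)*(7/75) = 61*(7/75) = 427/75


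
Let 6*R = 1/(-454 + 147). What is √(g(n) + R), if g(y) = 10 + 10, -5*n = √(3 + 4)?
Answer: √67857438/1842 ≈ 4.4721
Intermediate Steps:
R = -1/1842 (R = 1/(6*(-454 + 147)) = (⅙)/(-307) = (⅙)*(-1/307) = -1/1842 ≈ -0.00054289)
n = -√7/5 (n = -√(3 + 4)/5 = -√7/5 ≈ -0.52915)
g(y) = 20
√(g(n) + R) = √(20 - 1/1842) = √(36839/1842) = √67857438/1842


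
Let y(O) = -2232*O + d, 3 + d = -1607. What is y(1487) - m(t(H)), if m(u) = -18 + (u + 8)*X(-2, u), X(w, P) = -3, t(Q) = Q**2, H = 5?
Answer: -3320477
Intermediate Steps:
d = -1610 (d = -3 - 1607 = -1610)
y(O) = -1610 - 2232*O (y(O) = -2232*O - 1610 = -1610 - 2232*O)
m(u) = -42 - 3*u (m(u) = -18 + (u + 8)*(-3) = -18 + (8 + u)*(-3) = -18 + (-24 - 3*u) = -42 - 3*u)
y(1487) - m(t(H)) = (-1610 - 2232*1487) - (-42 - 3*5**2) = (-1610 - 3318984) - (-42 - 3*25) = -3320594 - (-42 - 75) = -3320594 - 1*(-117) = -3320594 + 117 = -3320477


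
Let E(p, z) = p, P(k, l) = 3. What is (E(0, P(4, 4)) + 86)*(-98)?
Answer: -8428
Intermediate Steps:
(E(0, P(4, 4)) + 86)*(-98) = (0 + 86)*(-98) = 86*(-98) = -8428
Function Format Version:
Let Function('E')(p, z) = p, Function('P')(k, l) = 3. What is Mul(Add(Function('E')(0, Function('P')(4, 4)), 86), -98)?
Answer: -8428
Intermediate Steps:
Mul(Add(Function('E')(0, Function('P')(4, 4)), 86), -98) = Mul(Add(0, 86), -98) = Mul(86, -98) = -8428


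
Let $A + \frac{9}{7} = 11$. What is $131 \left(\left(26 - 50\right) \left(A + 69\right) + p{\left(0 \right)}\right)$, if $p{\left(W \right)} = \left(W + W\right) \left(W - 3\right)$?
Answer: $- \frac{1732344}{7} \approx -2.4748 \cdot 10^{5}$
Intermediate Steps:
$A = \frac{68}{7}$ ($A = - \frac{9}{7} + 11 = \frac{68}{7} \approx 9.7143$)
$p{\left(W \right)} = 2 W \left(-3 + W\right)$
$131 \left(\left(26 - 50\right) \left(A + 69\right) + p{\left(0 \right)}\right) = 131 \left(\left(26 - 50\right) \left(\frac{68}{7} + 69\right) + 2 \cdot 0 \left(-3 + 0\right)\right) = 131 \left(\left(-24\right) \frac{551}{7} + 2 \cdot 0 \left(-3\right)\right) = 131 \left(- \frac{13224}{7} + 0\right) = 131 \left(- \frac{13224}{7}\right) = - \frac{1732344}{7}$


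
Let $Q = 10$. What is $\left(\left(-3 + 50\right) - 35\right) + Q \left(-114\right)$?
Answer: $-1128$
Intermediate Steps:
$\left(\left(-3 + 50\right) - 35\right) + Q \left(-114\right) = \left(\left(-3 + 50\right) - 35\right) + 10 \left(-114\right) = \left(47 - 35\right) - 1140 = 12 - 1140 = -1128$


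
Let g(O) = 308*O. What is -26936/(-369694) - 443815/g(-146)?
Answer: 6357192333/639399992 ≈ 9.9424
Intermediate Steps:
-26936/(-369694) - 443815/g(-146) = -26936/(-369694) - 443815/(308*(-146)) = -26936*(-1/369694) - 443815/(-44968) = 1036/14219 - 443815*(-1/44968) = 1036/14219 + 443815/44968 = 6357192333/639399992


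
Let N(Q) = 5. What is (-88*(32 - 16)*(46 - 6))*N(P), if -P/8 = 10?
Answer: -281600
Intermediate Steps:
P = -80 (P = -8*10 = -80)
(-88*(32 - 16)*(46 - 6))*N(P) = -88*(32 - 16)*(46 - 6)*5 = -1408*40*5 = -88*640*5 = -56320*5 = -281600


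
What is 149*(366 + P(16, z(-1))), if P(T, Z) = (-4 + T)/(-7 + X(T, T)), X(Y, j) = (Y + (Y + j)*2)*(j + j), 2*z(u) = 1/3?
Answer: 46409030/851 ≈ 54535.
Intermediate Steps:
z(u) = ⅙ (z(u) = (½)/3 = (½)*(⅓) = ⅙)
X(Y, j) = 2*j*(2*j + 3*Y) (X(Y, j) = (Y + (2*Y + 2*j))*(2*j) = (2*j + 3*Y)*(2*j) = 2*j*(2*j + 3*Y))
P(T, Z) = (-4 + T)/(-7 + 10*T²) (P(T, Z) = (-4 + T)/(-7 + 2*T*(2*T + 3*T)) = (-4 + T)/(-7 + 2*T*(5*T)) = (-4 + T)/(-7 + 10*T²))
149*(366 + P(16, z(-1))) = 149*(366 + (-4 + 16)/(-7 + 10*16²)) = 149*(366 + 12/(-7 + 10*256)) = 149*(366 + 12/(-7 + 2560)) = 149*(366 + 12/2553) = 149*(366 + (1/2553)*12) = 149*(366 + 4/851) = 149*(311470/851) = 46409030/851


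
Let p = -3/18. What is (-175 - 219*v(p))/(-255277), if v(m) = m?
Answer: 277/510554 ≈ 0.00054255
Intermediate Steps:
p = -⅙ (p = -3*1/18 = -⅙ ≈ -0.16667)
(-175 - 219*v(p))/(-255277) = (-175 - 219*(-⅙))/(-255277) = (-175 + 73/2)*(-1/255277) = -277/2*(-1/255277) = 277/510554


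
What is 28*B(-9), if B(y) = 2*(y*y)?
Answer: 4536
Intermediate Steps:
B(y) = 2*y²
28*B(-9) = 28*(2*(-9)²) = 28*(2*81) = 28*162 = 4536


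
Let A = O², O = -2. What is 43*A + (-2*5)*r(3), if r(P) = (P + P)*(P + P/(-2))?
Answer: 82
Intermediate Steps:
r(P) = P² (r(P) = (2*P)*(P + P*(-½)) = (2*P)*(P - P/2) = (2*P)*(P/2) = P²)
A = 4 (A = (-2)² = 4)
43*A + (-2*5)*r(3) = 43*4 - 2*5*3² = 172 - 10*9 = 172 - 90 = 82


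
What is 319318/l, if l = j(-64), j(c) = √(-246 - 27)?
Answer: -319318*I*√273/273 ≈ -19326.0*I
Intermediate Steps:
j(c) = I*√273 (j(c) = √(-273) = I*√273)
l = I*√273 ≈ 16.523*I
319318/l = 319318/((I*√273)) = 319318*(-I*√273/273) = -319318*I*√273/273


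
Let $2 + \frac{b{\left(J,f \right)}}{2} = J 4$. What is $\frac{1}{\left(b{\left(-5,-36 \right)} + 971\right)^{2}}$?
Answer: $\frac{1}{859329} \approx 1.1637 \cdot 10^{-6}$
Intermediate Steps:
$b{\left(J,f \right)} = -4 + 8 J$ ($b{\left(J,f \right)} = -4 + 2 J 4 = -4 + 2 \cdot 4 J = -4 + 8 J$)
$\frac{1}{\left(b{\left(-5,-36 \right)} + 971\right)^{2}} = \frac{1}{\left(\left(-4 + 8 \left(-5\right)\right) + 971\right)^{2}} = \frac{1}{\left(\left(-4 - 40\right) + 971\right)^{2}} = \frac{1}{\left(-44 + 971\right)^{2}} = \frac{1}{927^{2}} = \frac{1}{859329}$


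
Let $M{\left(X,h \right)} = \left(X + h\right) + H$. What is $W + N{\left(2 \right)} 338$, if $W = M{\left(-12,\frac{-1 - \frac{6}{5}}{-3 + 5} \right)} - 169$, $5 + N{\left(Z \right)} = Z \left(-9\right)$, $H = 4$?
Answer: $- \frac{79521}{10} \approx -7952.1$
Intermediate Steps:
$N{\left(Z \right)} = -5 - 9 Z$ ($N{\left(Z \right)} = -5 + Z \left(-9\right) = -5 - 9 Z$)
$M{\left(X,h \right)} = 4 + X + h$ ($M{\left(X,h \right)} = \left(X + h\right) + 4 = 4 + X + h$)
$W = - \frac{1781}{10}$ ($W = \left(4 - 12 + \frac{-1 - \frac{6}{5}}{-3 + 5}\right) - 169 = \left(4 - 12 + \frac{-1 - \frac{6}{5}}{2}\right) - 169 = \left(4 - 12 + \left(-1 - \frac{6}{5}\right) \frac{1}{2}\right) - 169 = \left(4 - 12 - \frac{11}{10}\right) - 169 = - \frac{91}{10} - 169 = - \frac{1781}{10} \approx -178.1$)
$W + N{\left(2 \right)} 338 = - \frac{1781}{10} + \left(-5 - 18\right) 338 = - \frac{1781}{10} - 7774 = - \frac{79521}{10}$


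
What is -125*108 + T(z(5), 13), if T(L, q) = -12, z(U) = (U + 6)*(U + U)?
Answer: -13512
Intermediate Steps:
z(U) = 2*U*(6 + U) (z(U) = (6 + U)*(2*U) = 2*U*(6 + U))
-125*108 + T(z(5), 13) = -125*108 - 12 = -13500 - 12 = -13512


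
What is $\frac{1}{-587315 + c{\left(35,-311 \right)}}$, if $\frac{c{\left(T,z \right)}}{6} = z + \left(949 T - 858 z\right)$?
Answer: $\frac{1}{1211137} \approx 8.2567 \cdot 10^{-7}$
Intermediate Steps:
$c{\left(T,z \right)} = - 5142 z + 5694 T$ ($c{\left(T,z \right)} = 6 \left(z + \left(949 T - 858 z\right)\right) = 6 \left(z + \left(- 858 z + 949 T\right)\right) = 6 \left(- 857 z + 949 T\right) = - 5142 z + 5694 T$)
$\frac{1}{-587315 + c{\left(35,-311 \right)}} = \frac{1}{-587315 + \left(\left(-5142\right) \left(-311\right) + 5694 \cdot 35\right)} = \frac{1}{-587315 + \left(1599162 + 199290\right)} = \frac{1}{-587315 + 1798452} = \frac{1}{1211137}$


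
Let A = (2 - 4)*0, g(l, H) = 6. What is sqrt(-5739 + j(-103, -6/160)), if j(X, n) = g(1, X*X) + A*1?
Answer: 21*I*sqrt(13) ≈ 75.717*I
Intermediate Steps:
A = 0 (A = -2*0 = 0)
j(X, n) = 6 (j(X, n) = 6 + 0*1 = 6 + 0 = 6)
sqrt(-5739 + j(-103, -6/160)) = sqrt(-5739 + 6) = sqrt(-5733) = 21*I*sqrt(13)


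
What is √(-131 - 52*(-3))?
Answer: 5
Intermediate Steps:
√(-131 - 52*(-3)) = √(-131 + 156) = √25 = 5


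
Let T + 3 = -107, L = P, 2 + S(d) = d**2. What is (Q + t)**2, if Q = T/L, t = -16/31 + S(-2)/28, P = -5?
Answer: 87516025/188356 ≈ 464.63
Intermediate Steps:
S(d) = -2 + d**2
L = -5
T = -110 (T = -3 - 107 = -110)
t = -193/434 (t = -16/31 + (-2 + (-2)**2)/28 = -16*1/31 + (-2 + 4)*(1/28) = -16/31 + 2*(1/28) = -16/31 + 1/14 = -193/434 ≈ -0.44470)
Q = 22 (Q = -110/(-5) = -110*(-1/5) = 22)
(Q + t)**2 = (22 - 193/434)**2 = (9355/434)**2 = 87516025/188356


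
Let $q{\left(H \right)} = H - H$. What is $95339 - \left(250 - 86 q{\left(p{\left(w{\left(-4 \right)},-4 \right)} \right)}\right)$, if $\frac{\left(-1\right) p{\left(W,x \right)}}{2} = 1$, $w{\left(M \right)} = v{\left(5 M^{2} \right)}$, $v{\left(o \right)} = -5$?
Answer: $95089$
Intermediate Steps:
$w{\left(M \right)} = -5$
$p{\left(W,x \right)} = -2$ ($p{\left(W,x \right)} = \left(-2\right) 1 = -2$)
$q{\left(H \right)} = 0$
$95339 - \left(250 - 86 q{\left(p{\left(w{\left(-4 \right)},-4 \right)} \right)}\right) = 95339 - \left(250 - 0\right) = 95339 - \left(250 + 0\right) = 95339 - 250 = 95089$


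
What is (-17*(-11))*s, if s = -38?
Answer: -7106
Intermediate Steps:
(-17*(-11))*s = -17*(-11)*(-38) = 187*(-38) = -7106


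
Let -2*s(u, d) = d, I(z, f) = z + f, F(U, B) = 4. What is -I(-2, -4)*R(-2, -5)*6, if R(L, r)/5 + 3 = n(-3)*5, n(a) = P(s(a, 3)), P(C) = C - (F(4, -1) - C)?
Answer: -6840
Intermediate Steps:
I(z, f) = f + z
s(u, d) = -d/2
P(C) = -4 + 2*C (P(C) = C - (4 - C) = C + (-4 + C) = -4 + 2*C)
n(a) = -7 (n(a) = -4 + 2*(-½*3) = -4 + 2*(-3/2) = -4 - 3 = -7)
R(L, r) = -190 (R(L, r) = -15 + 5*(-7*5) = -15 + 5*(-35) = -15 - 175 = -190)
-I(-2, -4)*R(-2, -5)*6 = -(-4 - 2)*(-190)*6 = -(-6*(-190))*6 = -1140*6 = -1*6840 = -6840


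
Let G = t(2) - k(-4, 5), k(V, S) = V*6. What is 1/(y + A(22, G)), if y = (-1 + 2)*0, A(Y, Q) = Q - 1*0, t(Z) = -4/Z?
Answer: 1/22 ≈ 0.045455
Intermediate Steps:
k(V, S) = 6*V
G = 22 (G = -4/2 - 6*(-4) = -4*½ - 1*(-24) = -2 + 24 = 22)
A(Y, Q) = Q (A(Y, Q) = Q + 0 = Q)
y = 0 (y = 1*0 = 0)
1/(y + A(22, G)) = 1/(0 + 22) = 1/22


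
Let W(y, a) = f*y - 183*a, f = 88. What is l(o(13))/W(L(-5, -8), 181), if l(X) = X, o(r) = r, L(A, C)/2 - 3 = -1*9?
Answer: -13/34179 ≈ -0.00038035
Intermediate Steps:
L(A, C) = -12 (L(A, C) = 6 + 2*(-1*9) = 6 + 2*(-9) = 6 - 18 = -12)
W(y, a) = -183*a + 88*y (W(y, a) = 88*y - 183*a = -183*a + 88*y)
l(o(13))/W(L(-5, -8), 181) = 13/(-183*181 + 88*(-12)) = 13/(-33123 - 1056) = 13/(-34179) = 13*(-1/34179) = -13/34179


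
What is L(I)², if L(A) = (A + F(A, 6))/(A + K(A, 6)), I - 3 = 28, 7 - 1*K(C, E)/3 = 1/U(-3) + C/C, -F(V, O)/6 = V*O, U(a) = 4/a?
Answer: 753424/1681 ≈ 448.20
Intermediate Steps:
F(V, O) = -6*O*V (F(V, O) = -6*V*O = -6*O*V)
K(C, E) = 81/4 (K(C, E) = 21 - 3*(1/(4/(-3)) + C/C) = 21 - 3*(1/(4*(-⅓)) + 1) = 21 - 3*(1/(-4/3) + 1) = 21 - 3*(1*(-¾) + 1) = 21 - 3*(-¾ + 1) = 21 - 3*¼ = 21 - ¾ = 81/4)
I = 31 (I = 3 + 28 = 31)
L(A) = -35*A/(81/4 + A) (L(A) = (A - 6*6*A)/(A + 81/4) = (A - 36*A)/(81/4 + A) = (-35*A)/(81/4 + A) = -35*A/(81/4 + A))
L(I)² = (-140*31/(81 + 4*31))² = (-140*31/(81 + 124))² = (-140*31/205)² = (-140*31*1/205)² = (-868/41)² = 753424/1681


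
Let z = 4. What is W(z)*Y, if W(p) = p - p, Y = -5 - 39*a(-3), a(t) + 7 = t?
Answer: 0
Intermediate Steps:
a(t) = -7 + t
Y = 385 (Y = -5 - 39*(-7 - 3) = -5 - 39*(-10) = -5 + 390 = 385)
W(p) = 0
W(z)*Y = 0*385 = 0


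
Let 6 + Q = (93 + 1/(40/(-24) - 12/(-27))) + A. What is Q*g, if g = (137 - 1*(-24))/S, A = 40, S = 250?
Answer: 111734/1375 ≈ 81.261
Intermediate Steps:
Q = 1388/11 (Q = -6 + ((93 + 1/(40/(-24) - 12/(-27))) + 40) = -6 + ((93 + 1/(40*(-1/24) - 12*(-1/27))) + 40) = -6 + ((93 + 1/(-5/3 + 4/9)) + 40) = -6 + ((93 + 1/(-11/9)) + 40) = -6 + ((93 - 9/11) + 40) = -6 + (1014/11 + 40) = -6 + 1454/11 = 1388/11 ≈ 126.18)
g = 161/250 (g = (137 - 1*(-24))/250 = (137 + 24)*(1/250) = 161*(1/250) = 161/250 ≈ 0.64400)
Q*g = (1388/11)*(161/250) = 111734/1375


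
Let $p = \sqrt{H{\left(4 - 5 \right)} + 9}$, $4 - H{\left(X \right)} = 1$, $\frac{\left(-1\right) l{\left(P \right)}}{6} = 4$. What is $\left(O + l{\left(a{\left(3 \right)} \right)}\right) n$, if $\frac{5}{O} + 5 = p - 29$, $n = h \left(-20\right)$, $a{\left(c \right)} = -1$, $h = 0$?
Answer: $0$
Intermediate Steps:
$l{\left(P \right)} = -24$ ($l{\left(P \right)} = \left(-6\right) 4 = -24$)
$H{\left(X \right)} = 3$ ($H{\left(X \right)} = 4 - 1 = 3$)
$n = 0$ ($n = 0 \left(-20\right) = 0$)
$p = 2 \sqrt{3}$ ($p = \sqrt{3 + 9} = \sqrt{12} = 2 \sqrt{3} \approx 3.4641$)
$O = \frac{5}{-34 + 2 \sqrt{3}}$ ($O = \frac{5}{-5 - \left(29 - 2 \sqrt{3}\right)} = \frac{5}{-34 + 2 \sqrt{3}} \approx -0.16374$)
$\left(O + l{\left(a{\left(3 \right)} \right)}\right) n = \left(\left(- \frac{85}{572} - \frac{5 \sqrt{3}}{572}\right) - 24\right) 0 = \left(- \frac{13813}{572} - \frac{5 \sqrt{3}}{572}\right) 0 = 0$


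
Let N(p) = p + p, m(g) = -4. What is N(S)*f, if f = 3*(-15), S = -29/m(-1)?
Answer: -1305/2 ≈ -652.50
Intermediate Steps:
S = 29/4 (S = -29/(-4) = -29*(-¼) = 29/4 ≈ 7.2500)
f = -45
N(p) = 2*p
N(S)*f = (2*(29/4))*(-45) = (29/2)*(-45) = -1305/2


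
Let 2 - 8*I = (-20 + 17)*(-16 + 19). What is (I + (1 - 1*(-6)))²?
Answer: 4489/64 ≈ 70.141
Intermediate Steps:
I = 11/8 (I = ¼ - (-20 + 17)*(-16 + 19)/8 = ¼ - (-3)*3/8 = ¼ - ⅛*(-9) = ¼ + 9/8 = 11/8 ≈ 1.3750)
(I + (1 - 1*(-6)))² = (11/8 + (1 - 1*(-6)))² = (11/8 + (1 + 6))² = (11/8 + 7)² = (67/8)² = 4489/64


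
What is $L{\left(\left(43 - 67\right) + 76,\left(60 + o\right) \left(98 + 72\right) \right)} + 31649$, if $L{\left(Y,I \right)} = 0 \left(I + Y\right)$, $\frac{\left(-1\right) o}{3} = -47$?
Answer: $31649$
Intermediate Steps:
$o = 141$ ($o = \left(-3\right) \left(-47\right) = 141$)
$L{\left(Y,I \right)} = 0$
$L{\left(\left(43 - 67\right) + 76,\left(60 + o\right) \left(98 + 72\right) \right)} + 31649 = 0 + 31649 = 31649$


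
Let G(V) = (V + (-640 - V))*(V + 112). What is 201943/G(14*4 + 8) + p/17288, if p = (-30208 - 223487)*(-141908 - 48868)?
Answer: 681456319466777/243415040 ≈ 2.7996e+6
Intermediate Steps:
G(V) = -71680 - 640*V (G(V) = -640*(112 + V) = -71680 - 640*V)
p = 48398917320 (p = -253695*(-190776) = 48398917320)
201943/G(14*4 + 8) + p/17288 = 201943/(-71680 - 640*(14*4 + 8)) + 48398917320/17288 = 201943/(-71680 - 640*(56 + 8)) + 48398917320*(1/17288) = 201943/(-71680 - 640*64) + 6049864665/2161 = 201943/(-71680 - 40960) + 6049864665/2161 = 201943/(-112640) + 6049864665/2161 = 201943*(-1/112640) + 6049864665/2161 = -201943/112640 + 6049864665/2161 = 681456319466777/243415040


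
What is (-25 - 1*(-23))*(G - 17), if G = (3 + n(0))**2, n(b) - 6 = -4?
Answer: -16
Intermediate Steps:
n(b) = 2 (n(b) = 6 - 4 = 2)
G = 25 (G = (3 + 2)**2 = 5**2 = 25)
(-25 - 1*(-23))*(G - 17) = (-25 - 1*(-23))*(25 - 17) = (-25 + 23)*8 = -2*8 = -16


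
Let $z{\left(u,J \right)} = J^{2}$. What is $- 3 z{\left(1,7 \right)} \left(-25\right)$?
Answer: $3675$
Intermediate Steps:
$- 3 z{\left(1,7 \right)} \left(-25\right) = - 3 \cdot 7^{2} \left(-25\right) = \left(-3\right) 49 \left(-25\right) = \left(-147\right) \left(-25\right) = 3675$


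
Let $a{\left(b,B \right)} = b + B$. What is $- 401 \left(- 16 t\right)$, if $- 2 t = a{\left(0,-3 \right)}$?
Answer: $9624$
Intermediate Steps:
$a{\left(b,B \right)} = B + b$
$t = \frac{3}{2}$ ($t = - \frac{-3 + 0}{2} = \left(- \frac{1}{2}\right) \left(-3\right) = \frac{3}{2} \approx 1.5$)
$- 401 \left(- 16 t\right) = - 401 \left(\left(-16\right) \frac{3}{2}\right) = \left(-401\right) \left(-24\right) = 9624$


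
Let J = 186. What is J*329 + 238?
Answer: 61432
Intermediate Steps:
J*329 + 238 = 186*329 + 238 = 61194 + 238 = 61432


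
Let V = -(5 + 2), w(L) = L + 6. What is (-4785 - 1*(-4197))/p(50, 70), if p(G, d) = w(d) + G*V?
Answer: 294/137 ≈ 2.1460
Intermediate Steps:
w(L) = 6 + L
V = -7 (V = -1*7 = -7)
p(G, d) = 6 + d - 7*G (p(G, d) = (6 + d) + G*(-7) = (6 + d) - 7*G = 6 + d - 7*G)
(-4785 - 1*(-4197))/p(50, 70) = (-4785 - 1*(-4197))/(6 + 70 - 7*50) = (-4785 + 4197)/(6 + 70 - 350) = -588/(-274) = -588*(-1/274) = 294/137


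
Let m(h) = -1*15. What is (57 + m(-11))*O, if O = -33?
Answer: -1386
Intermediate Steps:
m(h) = -15
(57 + m(-11))*O = (57 - 15)*(-33) = 42*(-33) = -1386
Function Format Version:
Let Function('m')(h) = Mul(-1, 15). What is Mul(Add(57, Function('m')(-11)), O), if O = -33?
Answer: -1386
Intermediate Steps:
Function('m')(h) = -15
Mul(Add(57, Function('m')(-11)), O) = Mul(Add(57, -15), -33) = Mul(42, -33) = -1386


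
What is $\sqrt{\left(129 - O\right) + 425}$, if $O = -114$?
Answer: $2 \sqrt{167} \approx 25.846$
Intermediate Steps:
$\sqrt{\left(129 - O\right) + 425} = \sqrt{\left(129 - -114\right) + 425} = \sqrt{\left(129 + 114\right) + 425} = \sqrt{243 + 425} = \sqrt{668} = 2 \sqrt{167}$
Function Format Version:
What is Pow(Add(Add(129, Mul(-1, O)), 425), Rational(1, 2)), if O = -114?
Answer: Mul(2, Pow(167, Rational(1, 2))) ≈ 25.846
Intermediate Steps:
Pow(Add(Add(129, Mul(-1, O)), 425), Rational(1, 2)) = Pow(Add(Add(129, Mul(-1, -114)), 425), Rational(1, 2)) = Pow(Add(Add(129, 114), 425), Rational(1, 2)) = Pow(Add(243, 425), Rational(1, 2)) = Pow(668, Rational(1, 2)) = Mul(2, Pow(167, Rational(1, 2)))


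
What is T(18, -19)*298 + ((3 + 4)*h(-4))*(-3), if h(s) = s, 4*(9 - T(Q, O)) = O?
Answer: 8363/2 ≈ 4181.5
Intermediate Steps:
T(Q, O) = 9 - O/4
T(18, -19)*298 + ((3 + 4)*h(-4))*(-3) = (9 - ¼*(-19))*298 + ((3 + 4)*(-4))*(-3) = (9 + 19/4)*298 + (7*(-4))*(-3) = (55/4)*298 - 28*(-3) = 8195/2 + 84 = 8363/2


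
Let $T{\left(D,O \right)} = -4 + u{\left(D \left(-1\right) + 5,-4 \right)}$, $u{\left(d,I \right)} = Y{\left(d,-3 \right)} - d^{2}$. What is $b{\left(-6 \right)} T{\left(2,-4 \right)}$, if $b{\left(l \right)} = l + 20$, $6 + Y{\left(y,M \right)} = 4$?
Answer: $-210$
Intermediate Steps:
$Y{\left(y,M \right)} = -2$ ($Y{\left(y,M \right)} = -6 + 4 = -2$)
$b{\left(l \right)} = 20 + l$
$u{\left(d,I \right)} = -2 - d^{2}$
$T{\left(D,O \right)} = -6 - \left(5 - D\right)^{2}$ ($T{\left(D,O \right)} = -4 - \left(2 + \left(D \left(-1\right) + 5\right)^{2}\right) = -4 - \left(2 + \left(- D + 5\right)^{2}\right) = -4 - \left(2 + \left(5 - D\right)^{2}\right) = -6 - \left(5 - D\right)^{2}$)
$b{\left(-6 \right)} T{\left(2,-4 \right)} = \left(20 - 6\right) \left(-6 - \left(-5 + 2\right)^{2}\right) = 14 \left(-6 - \left(-3\right)^{2}\right) = 14 \left(-6 - 9\right) = 14 \left(-15\right) = -210$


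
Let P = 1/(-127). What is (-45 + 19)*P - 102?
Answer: -12928/127 ≈ -101.80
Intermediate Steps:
P = -1/127 ≈ -0.0078740
(-45 + 19)*P - 102 = (-45 + 19)*(-1/127) - 102 = -26*(-1/127) - 102 = 26/127 - 102 = -12928/127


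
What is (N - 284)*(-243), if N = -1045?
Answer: 322947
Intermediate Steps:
(N - 284)*(-243) = (-1045 - 284)*(-243) = -1329*(-243) = 322947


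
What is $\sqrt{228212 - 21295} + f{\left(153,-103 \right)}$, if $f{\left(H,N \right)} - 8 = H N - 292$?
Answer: $-16043 + \sqrt{206917} \approx -15588.0$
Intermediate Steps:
$f{\left(H,N \right)} = -284 + H N$ ($f{\left(H,N \right)} = 8 + \left(H N - 292\right) = 8 + \left(-292 + H N\right) = -284 + H N$)
$\sqrt{228212 - 21295} + f{\left(153,-103 \right)} = \sqrt{228212 - 21295} + \left(-284 + 153 \left(-103\right)\right) = \sqrt{206917} - 16043 = -16043 + \sqrt{206917}$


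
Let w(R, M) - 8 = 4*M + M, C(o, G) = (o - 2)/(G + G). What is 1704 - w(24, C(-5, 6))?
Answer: 20387/12 ≈ 1698.9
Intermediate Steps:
C(o, G) = (-2 + o)/(2*G) (C(o, G) = (-2 + o)/((2*G)) = (-2 + o)*(1/(2*G)) = (-2 + o)/(2*G))
w(R, M) = 8 + 5*M (w(R, M) = 8 + (4*M + M) = 8 + 5*M)
1704 - w(24, C(-5, 6)) = 1704 - (8 + 5*((1/2)*(-2 - 5)/6)) = 1704 - (8 + 5*((1/2)*(1/6)*(-7))) = 1704 - (8 + 5*(-7/12)) = 1704 - (8 - 35/12) = 1704 - 1*61/12 = 1704 - 61/12 = 20387/12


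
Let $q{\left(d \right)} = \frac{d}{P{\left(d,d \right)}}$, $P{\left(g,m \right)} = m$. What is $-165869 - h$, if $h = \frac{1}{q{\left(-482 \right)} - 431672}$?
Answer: $- \frac{71600837098}{431671} \approx -1.6587 \cdot 10^{5}$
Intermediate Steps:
$q{\left(d \right)} = 1$ ($q{\left(d \right)} = \frac{d}{d} = 1$)
$h = - \frac{1}{431671}$ ($h = \frac{1}{1 - 431672} = \frac{1}{-431671} = - \frac{1}{431671} \approx -2.3166 \cdot 10^{-6}$)
$-165869 - h = -165869 - - \frac{1}{431671} = -165869 + \frac{1}{431671} = - \frac{71600837098}{431671}$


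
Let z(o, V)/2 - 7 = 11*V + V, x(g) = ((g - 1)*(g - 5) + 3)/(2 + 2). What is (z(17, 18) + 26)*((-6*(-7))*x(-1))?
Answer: 74340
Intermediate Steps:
x(g) = ¾ + (-1 + g)*(-5 + g)/4 (x(g) = ((-1 + g)*(-5 + g) + 3)/4 = (3 + (-1 + g)*(-5 + g))*(¼) = ¾ + (-1 + g)*(-5 + g)/4)
z(o, V) = 14 + 24*V (z(o, V) = 14 + 2*(11*V + V) = 14 + 2*(12*V) = 14 + 24*V)
(z(17, 18) + 26)*((-6*(-7))*x(-1)) = ((14 + 24*18) + 26)*((-6*(-7))*(2 - 3/2*(-1) + (¼)*(-1)²)) = ((14 + 432) + 26)*(42*(2 + 3/2 + (¼)*1)) = (446 + 26)*(42*(2 + 3/2 + ¼)) = 472*(42*(15/4)) = 472*(315/2) = 74340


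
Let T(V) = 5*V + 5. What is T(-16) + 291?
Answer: 216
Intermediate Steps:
T(V) = 5 + 5*V
T(-16) + 291 = (5 + 5*(-16)) + 291 = (5 - 80) + 291 = -75 + 291 = 216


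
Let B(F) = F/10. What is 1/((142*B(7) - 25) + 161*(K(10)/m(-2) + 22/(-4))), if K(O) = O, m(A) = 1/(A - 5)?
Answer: -10/120811 ≈ -8.2774e-5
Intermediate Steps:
m(A) = 1/(-5 + A)
B(F) = F/10 (B(F) = F*(⅒) = F/10)
1/((142*B(7) - 25) + 161*(K(10)/m(-2) + 22/(-4))) = 1/((142*((⅒)*7) - 25) + 161*(10/(1/(-5 - 2)) + 22/(-4))) = 1/((142*(7/10) - 25) + 161*(10/(1/(-7)) + 22*(-¼))) = 1/((497/5 - 25) + 161*(10/(-⅐) - 11/2)) = 1/(372/5 + 161*(10*(-7) - 11/2)) = 1/(372/5 + 161*(-70 - 11/2)) = 1/(372/5 + 161*(-151/2)) = 1/(372/5 - 24311/2) = 1/(-120811/10) = -10/120811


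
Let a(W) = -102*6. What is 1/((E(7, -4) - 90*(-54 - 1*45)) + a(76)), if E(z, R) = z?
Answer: 1/8305 ≈ 0.00012041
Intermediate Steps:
a(W) = -612
1/((E(7, -4) - 90*(-54 - 1*45)) + a(76)) = 1/((7 - 90*(-54 - 1*45)) - 612) = 1/((7 - 90*(-54 - 45)) - 612) = 1/((7 - 90*(-99)) - 612) = 1/((7 + 8910) - 612) = 1/(8917 - 612) = 1/8305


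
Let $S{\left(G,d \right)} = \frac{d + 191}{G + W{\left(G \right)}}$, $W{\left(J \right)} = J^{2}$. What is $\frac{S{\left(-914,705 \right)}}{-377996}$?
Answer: $- \frac{112}{39428857259} \approx -2.8406 \cdot 10^{-9}$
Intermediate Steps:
$S{\left(G,d \right)} = \frac{191 + d}{G + G^{2}}$ ($S{\left(G,d \right)} = \frac{d + 191}{G + G^{2}} = \frac{191 + d}{G + G^{2}}$)
$\frac{S{\left(-914,705 \right)}}{-377996} = \frac{\frac{1}{-914} \frac{1}{1 - 914} \left(191 + 705\right)}{-377996} = \left(- \frac{1}{914}\right) \frac{1}{-913} \cdot 896 \left(- \frac{1}{377996}\right) = \left(- \frac{1}{914}\right) \left(- \frac{1}{913}\right) 896 \left(- \frac{1}{377996}\right) = \frac{448}{417241} \left(- \frac{1}{377996}\right) = - \frac{112}{39428857259}$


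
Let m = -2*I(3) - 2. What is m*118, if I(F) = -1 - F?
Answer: 708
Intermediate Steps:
m = 6 (m = -2*(-1 - 1*3) - 2 = -2*(-1 - 3) - 2 = -2*(-4) - 2 = 8 - 2 = 6)
m*118 = 6*118 = 708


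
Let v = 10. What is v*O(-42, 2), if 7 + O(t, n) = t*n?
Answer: -910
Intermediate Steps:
O(t, n) = -7 + n*t (O(t, n) = -7 + t*n = -7 + n*t)
v*O(-42, 2) = 10*(-7 + 2*(-42)) = 10*(-7 - 84) = 10*(-91) = -910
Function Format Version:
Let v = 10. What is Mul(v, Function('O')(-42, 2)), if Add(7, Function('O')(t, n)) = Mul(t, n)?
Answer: -910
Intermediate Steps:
Function('O')(t, n) = Add(-7, Mul(n, t)) (Function('O')(t, n) = Add(-7, Mul(t, n)) = Add(-7, Mul(n, t)))
Mul(v, Function('O')(-42, 2)) = Mul(10, Add(-7, Mul(2, -42))) = Mul(10, Add(-7, -84)) = Mul(10, -91) = -910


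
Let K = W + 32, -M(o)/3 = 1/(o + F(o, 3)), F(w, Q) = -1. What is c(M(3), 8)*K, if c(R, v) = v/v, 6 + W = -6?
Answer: 20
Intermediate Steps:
W = -12 (W = -6 - 6 = -12)
M(o) = -3/(-1 + o) (M(o) = -3/(o - 1) = -3/(-1 + o))
c(R, v) = 1
K = 20 (K = -12 + 32 = 20)
c(M(3), 8)*K = 1*20 = 20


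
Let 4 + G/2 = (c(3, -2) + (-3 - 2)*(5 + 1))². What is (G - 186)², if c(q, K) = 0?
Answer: 2579236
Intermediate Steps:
G = 1792 (G = -8 + 2*(0 + (-3 - 2)*(5 + 1))² = -8 + 2*(0 - 5*6)² = -8 + 2*(0 - 30)² = -8 + 2*(-30)² = -8 + 2*900 = -8 + 1800 = 1792)
(G - 186)² = (1792 - 186)² = 1606² = 2579236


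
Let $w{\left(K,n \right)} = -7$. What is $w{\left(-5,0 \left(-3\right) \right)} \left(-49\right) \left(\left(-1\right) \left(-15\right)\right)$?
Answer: $5145$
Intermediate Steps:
$w{\left(-5,0 \left(-3\right) \right)} \left(-49\right) \left(\left(-1\right) \left(-15\right)\right) = \left(-7\right) \left(-49\right) \left(\left(-1\right) \left(-15\right)\right) = 343 \cdot 15 = 5145$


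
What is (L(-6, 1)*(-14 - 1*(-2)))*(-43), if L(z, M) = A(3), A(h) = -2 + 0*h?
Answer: -1032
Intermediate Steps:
A(h) = -2 (A(h) = -2 + 0 = -2)
L(z, M) = -2
(L(-6, 1)*(-14 - 1*(-2)))*(-43) = -2*(-14 - 1*(-2))*(-43) = -2*(-14 + 2)*(-43) = -2*(-12)*(-43) = 24*(-43) = -1032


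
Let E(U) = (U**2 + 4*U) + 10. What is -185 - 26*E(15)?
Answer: -7855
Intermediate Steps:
E(U) = 10 + U**2 + 4*U
-185 - 26*E(15) = -185 - 26*(10 + 15**2 + 4*15) = -185 - 26*(10 + 225 + 60) = -185 - 26*295 = -185 - 7670 = -7855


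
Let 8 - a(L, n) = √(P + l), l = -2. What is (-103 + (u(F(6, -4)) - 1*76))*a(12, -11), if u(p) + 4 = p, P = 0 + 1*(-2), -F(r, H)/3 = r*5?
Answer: -2184 + 546*I ≈ -2184.0 + 546.0*I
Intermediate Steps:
F(r, H) = -15*r (F(r, H) = -3*r*5 = -15*r)
P = -2 (P = 0 - 2 = -2)
u(p) = -4 + p
a(L, n) = 8 - 2*I (a(L, n) = 8 - √(-2 - 2) = 8 - √(-4) = 8 - 2*I)
(-103 + (u(F(6, -4)) - 1*76))*a(12, -11) = (-103 + ((-4 - 15*6) - 1*76))*(8 - 2*I) = (-103 + ((-4 - 90) - 76))*(8 - 2*I) = (-103 + (-94 - 76))*(8 - 2*I) = (-103 - 170)*(8 - 2*I) = -273*(8 - 2*I) = -2184 + 546*I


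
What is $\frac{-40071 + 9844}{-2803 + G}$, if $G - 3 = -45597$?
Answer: $\frac{30227}{48397} \approx 0.62456$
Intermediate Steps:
$G = -45594$ ($G = 3 - 45597 = -45594$)
$\frac{-40071 + 9844}{-2803 + G} = \frac{-40071 + 9844}{-2803 - 45594} = - \frac{30227}{-48397} = \left(-30227\right) \left(- \frac{1}{48397}\right) = \frac{30227}{48397}$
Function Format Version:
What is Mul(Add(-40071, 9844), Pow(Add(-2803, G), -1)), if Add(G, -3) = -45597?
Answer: Rational(30227, 48397) ≈ 0.62456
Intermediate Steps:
G = -45594 (G = Add(3, -45597) = -45594)
Mul(Add(-40071, 9844), Pow(Add(-2803, G), -1)) = Mul(Add(-40071, 9844), Pow(Add(-2803, -45594), -1)) = Mul(-30227, Pow(-48397, -1)) = Mul(-30227, Rational(-1, 48397)) = Rational(30227, 48397)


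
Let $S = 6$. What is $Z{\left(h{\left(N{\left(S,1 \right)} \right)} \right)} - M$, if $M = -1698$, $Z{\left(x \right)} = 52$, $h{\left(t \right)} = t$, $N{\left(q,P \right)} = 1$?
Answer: $1750$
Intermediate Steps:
$Z{\left(h{\left(N{\left(S,1 \right)} \right)} \right)} - M = 52 - -1698 = 52 + 1698 = 1750$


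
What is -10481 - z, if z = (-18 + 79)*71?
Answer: -14812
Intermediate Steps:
z = 4331 (z = 61*71 = 4331)
-10481 - z = -10481 - 1*4331 = -10481 - 4331 = -14812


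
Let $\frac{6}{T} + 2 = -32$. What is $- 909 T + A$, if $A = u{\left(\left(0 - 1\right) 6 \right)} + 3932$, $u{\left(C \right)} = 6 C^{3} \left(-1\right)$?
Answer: $\frac{91603}{17} \approx 5388.4$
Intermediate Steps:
$T = - \frac{3}{17}$ ($T = \frac{6}{-2 - 32} = \frac{6}{-34} = 6 \left(- \frac{1}{34}\right) = - \frac{3}{17} \approx -0.17647$)
$u{\left(C \right)} = - 6 C^{3}$
$A = 5228$ ($A = - 6 \left(\left(0 - 1\right) 6\right)^{3} + 3932 = - 6 \left(\left(-1\right) 6\right)^{3} + 3932 = - 6 \left(-6\right)^{3} + 3932 = \left(-6\right) \left(-216\right) + 3932 = 1296 + 3932 = 5228$)
$- 909 T + A = \left(-909\right) \left(- \frac{3}{17}\right) + 5228 = \frac{2727}{17} + 5228 = \frac{91603}{17}$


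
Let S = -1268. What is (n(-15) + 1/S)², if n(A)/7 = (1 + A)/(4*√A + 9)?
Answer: (-15443778289*I + 994184*√15)/(4823472*(24*√15 + 53*I)) ≈ -14.815 - 25.998*I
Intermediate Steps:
n(A) = 7*(1 + A)/(9 + 4*√A) (n(A) = 7*((1 + A)/(4*√A + 9)) = 7*((1 + A)/(9 + 4*√A)) = 7*(1 + A)/(9 + 4*√A))
(n(-15) + 1/S)² = (7*(1 - 15)/(9 + 4*√(-15)) + 1/(-1268))² = (7*(-14)/(9 + 4*(I*√15)) - 1/1268)² = (7*(-14)/(9 + 4*I*√15) - 1/1268)² = (-98/(9 + 4*I*√15) - 1/1268)² = (-1/1268 - 98/(9 + 4*I*√15))²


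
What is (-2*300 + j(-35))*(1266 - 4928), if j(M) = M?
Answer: 2325370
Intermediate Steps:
(-2*300 + j(-35))*(1266 - 4928) = (-2*300 - 35)*(1266 - 4928) = (-600 - 35)*(-3662) = -635*(-3662) = 2325370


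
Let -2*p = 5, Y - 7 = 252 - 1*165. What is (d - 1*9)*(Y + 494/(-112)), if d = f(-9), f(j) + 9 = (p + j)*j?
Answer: 857907/112 ≈ 7659.9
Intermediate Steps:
Y = 94 (Y = 7 + (252 - 1*165) = 7 + (252 - 165) = 7 + 87 = 94)
p = -5/2 (p = -½*5 = -5/2 ≈ -2.5000)
f(j) = -9 + j*(-5/2 + j) (f(j) = -9 + (-5/2 + j)*j = -9 + j*(-5/2 + j))
d = 189/2 (d = -9 + (-9)² - 5/2*(-9) = -9 + 81 + 45/2 = 189/2 ≈ 94.500)
(d - 1*9)*(Y + 494/(-112)) = (189/2 - 1*9)*(94 + 494/(-112)) = (189/2 - 9)*(94 + 494*(-1/112)) = 171*(94 - 247/56)/2 = (171/2)*(5017/56) = 857907/112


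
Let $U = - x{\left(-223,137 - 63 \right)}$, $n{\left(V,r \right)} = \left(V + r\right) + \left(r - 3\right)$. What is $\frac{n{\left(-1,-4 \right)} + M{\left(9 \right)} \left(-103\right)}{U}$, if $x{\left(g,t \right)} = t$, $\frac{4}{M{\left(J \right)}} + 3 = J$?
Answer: $\frac{121}{111} \approx 1.0901$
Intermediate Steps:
$M{\left(J \right)} = \frac{4}{-3 + J}$
$n{\left(V,r \right)} = -3 + V + 2 r$ ($n{\left(V,r \right)} = \left(V + r\right) + \left(-3 + r\right) = -3 + V + 2 r$)
$U = -74$ ($U = - (137 - 63) = \left(-1\right) 74 = -74$)
$\frac{n{\left(-1,-4 \right)} + M{\left(9 \right)} \left(-103\right)}{U} = \frac{\left(-3 - 1 + 2 \left(-4\right)\right) + \frac{4}{-3 + 9} \left(-103\right)}{-74} = \left(\left(-3 - 1 - 8\right) + \frac{4}{6} \left(-103\right)\right) \left(- \frac{1}{74}\right) = \left(-12 + 4 \cdot \frac{1}{6} \left(-103\right)\right) \left(- \frac{1}{74}\right) = \left(-12 + \frac{2}{3} \left(-103\right)\right) \left(- \frac{1}{74}\right) = \left(-12 - \frac{206}{3}\right) \left(- \frac{1}{74}\right) = \left(- \frac{242}{3}\right) \left(- \frac{1}{74}\right) = \frac{121}{111}$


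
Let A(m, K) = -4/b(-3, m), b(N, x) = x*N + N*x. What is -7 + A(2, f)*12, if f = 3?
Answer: -3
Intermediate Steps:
b(N, x) = 2*N*x (b(N, x) = N*x + N*x = 2*N*x)
A(m, K) = 2/(3*m) (A(m, K) = -4*(-1/(6*m)) = -(-2)/(3*m) = 2/(3*m))
-7 + A(2, f)*12 = -7 + ((⅔)/2)*12 = -7 + ((⅔)*(½))*12 = -7 + (⅓)*12 = -7 + 4 = -3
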